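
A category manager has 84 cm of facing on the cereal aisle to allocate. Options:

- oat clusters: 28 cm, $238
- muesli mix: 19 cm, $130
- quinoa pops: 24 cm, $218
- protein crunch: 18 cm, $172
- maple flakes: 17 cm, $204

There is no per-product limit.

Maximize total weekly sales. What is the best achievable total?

850

By weekly sales per cm: maple flakes 12.00, protein crunch 9.56, quinoa pops 9.08, oat clusters 8.50 lead.
A density-first pass picks 4×maple flakes — 816 at 68 cm.
The 17 cm tied up in maple flakes is better spent on oat clusters — total rises to 850 (79 cm).
Nothing else within 84 cm beats 850.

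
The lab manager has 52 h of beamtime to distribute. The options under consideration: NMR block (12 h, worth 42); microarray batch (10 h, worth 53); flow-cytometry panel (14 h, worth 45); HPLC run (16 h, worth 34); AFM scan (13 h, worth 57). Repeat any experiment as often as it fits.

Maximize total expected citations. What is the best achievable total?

By expected citations per h: microarray batch 5.30, AFM scan 4.38, NMR block 3.50, flow-cytometry panel 3.21 lead.
The ratio ordering already packs tightly: 5×microarray batch, 50 h, 265.
No other feasible combination exceeds 265.

265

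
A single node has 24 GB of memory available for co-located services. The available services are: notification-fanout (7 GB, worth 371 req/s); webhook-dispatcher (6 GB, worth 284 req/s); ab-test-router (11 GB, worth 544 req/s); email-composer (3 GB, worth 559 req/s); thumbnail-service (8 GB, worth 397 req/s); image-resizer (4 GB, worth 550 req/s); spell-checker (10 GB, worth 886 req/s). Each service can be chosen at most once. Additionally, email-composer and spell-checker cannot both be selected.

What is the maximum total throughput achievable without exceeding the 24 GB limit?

Density check — email-composer 186.33, image-resizer 137.50, spell-checker 88.60 are the best per GB.
Taking webhook-dispatcher + ab-test-router + email-composer + image-resizer: 24 GB used, 1937 in throughput.
No other feasible combination exceeds 1937.

1937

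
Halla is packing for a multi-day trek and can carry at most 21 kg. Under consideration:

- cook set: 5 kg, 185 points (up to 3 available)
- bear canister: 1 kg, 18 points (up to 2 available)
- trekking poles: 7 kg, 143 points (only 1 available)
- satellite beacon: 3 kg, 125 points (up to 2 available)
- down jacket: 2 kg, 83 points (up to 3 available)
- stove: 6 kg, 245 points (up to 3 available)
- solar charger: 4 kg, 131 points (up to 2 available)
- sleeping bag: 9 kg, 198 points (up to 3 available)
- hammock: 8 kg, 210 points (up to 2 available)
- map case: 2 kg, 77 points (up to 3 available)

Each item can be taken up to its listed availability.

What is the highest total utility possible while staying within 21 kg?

864

Greedy by ratio would take bear canister + 2×satellite beacon + 3×down jacket + stove + map case: 21 kg used, total 839.
The 6 kg tied up in bear canister and satellite beacon and map case is better spent on stove — total rises to 864 (21 kg).
Nothing else within 21 kg beats 864.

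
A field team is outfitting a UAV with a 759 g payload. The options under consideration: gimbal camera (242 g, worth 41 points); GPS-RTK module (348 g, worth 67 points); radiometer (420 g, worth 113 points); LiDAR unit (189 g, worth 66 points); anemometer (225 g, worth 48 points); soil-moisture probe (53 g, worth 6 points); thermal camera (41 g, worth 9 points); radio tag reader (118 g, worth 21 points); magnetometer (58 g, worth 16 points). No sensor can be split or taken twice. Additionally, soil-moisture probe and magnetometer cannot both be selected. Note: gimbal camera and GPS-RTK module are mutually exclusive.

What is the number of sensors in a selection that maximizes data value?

Best achievable data value is 204.
One optimal bundle: radiometer + LiDAR unit + thermal camera + magnetometer (708 g).
Any selection reaching 204 contains exactly 4 sensors.

4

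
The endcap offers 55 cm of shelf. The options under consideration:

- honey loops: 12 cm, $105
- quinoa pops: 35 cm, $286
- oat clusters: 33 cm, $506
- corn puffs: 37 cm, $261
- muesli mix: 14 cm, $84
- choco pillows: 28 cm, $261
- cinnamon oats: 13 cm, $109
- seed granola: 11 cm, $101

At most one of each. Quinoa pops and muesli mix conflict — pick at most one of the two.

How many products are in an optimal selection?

2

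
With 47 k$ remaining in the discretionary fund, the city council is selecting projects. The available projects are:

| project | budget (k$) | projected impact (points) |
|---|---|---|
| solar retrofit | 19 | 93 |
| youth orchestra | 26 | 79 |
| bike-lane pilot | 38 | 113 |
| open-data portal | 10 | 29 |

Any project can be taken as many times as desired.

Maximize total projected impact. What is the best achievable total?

186

By projected impact per k$: solar retrofit 4.89, youth orchestra 3.04, bike-lane pilot 2.97, open-data portal 2.90 lead.
Best packing: 2×solar retrofit — 38 k$, 186 total.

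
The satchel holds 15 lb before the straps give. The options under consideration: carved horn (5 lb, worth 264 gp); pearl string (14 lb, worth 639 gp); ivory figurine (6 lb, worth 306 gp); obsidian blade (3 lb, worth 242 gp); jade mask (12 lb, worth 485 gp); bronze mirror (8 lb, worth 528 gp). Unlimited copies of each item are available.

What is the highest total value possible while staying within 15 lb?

1210

Taking 5×obsidian blade: 15 lb used, 1210 in value.
Every other selection either busts 15 lb or fails to beat 1210.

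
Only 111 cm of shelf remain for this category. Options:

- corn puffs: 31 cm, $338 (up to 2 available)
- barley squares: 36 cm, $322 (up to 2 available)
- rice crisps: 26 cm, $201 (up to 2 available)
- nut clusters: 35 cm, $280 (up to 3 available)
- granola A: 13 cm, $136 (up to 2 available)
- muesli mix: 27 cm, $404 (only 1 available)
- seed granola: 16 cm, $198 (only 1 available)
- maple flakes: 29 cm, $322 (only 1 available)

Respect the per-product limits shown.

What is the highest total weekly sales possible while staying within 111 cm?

Filling by ratio: corn puffs + muesli mix + seed granola + maple flakes for 1262, with 8 cm left unused.
Replace maple flakes with corn puffs: the trade gains 16 net, giving 1278 at 105 cm.

1278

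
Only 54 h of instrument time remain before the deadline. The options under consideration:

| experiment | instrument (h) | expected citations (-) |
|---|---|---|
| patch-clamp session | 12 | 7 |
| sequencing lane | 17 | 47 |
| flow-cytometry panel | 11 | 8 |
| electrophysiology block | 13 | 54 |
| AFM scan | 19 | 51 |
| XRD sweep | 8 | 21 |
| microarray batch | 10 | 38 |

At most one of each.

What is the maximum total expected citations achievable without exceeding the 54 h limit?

164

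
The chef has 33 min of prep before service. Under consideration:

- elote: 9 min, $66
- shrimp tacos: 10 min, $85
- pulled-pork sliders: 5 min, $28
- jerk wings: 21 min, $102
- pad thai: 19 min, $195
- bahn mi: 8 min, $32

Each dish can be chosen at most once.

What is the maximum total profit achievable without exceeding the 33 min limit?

289

Ranking by ratio (profit/min): pad thai 10.26, shrimp tacos 8.50, elote 7.33.
Filling by ratio: shrimp tacos + pad thai for 280, with 4 min left unused.
The 10 min tied up in shrimp tacos is better spent on elote + pulled-pork sliders — total rises to 289 (33 min).
That's the maximum — no swap from here does better than 289.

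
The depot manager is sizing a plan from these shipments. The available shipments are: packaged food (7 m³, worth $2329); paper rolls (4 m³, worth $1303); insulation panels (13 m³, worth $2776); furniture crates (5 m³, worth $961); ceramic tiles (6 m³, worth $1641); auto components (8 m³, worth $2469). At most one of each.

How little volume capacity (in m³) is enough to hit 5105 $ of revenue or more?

17

Look for the lowest-volume combination reaching 5105.
packaged food + paper rolls + ceramic tiles reaches 5273 using 17 m³.
No combination under 17 m³ hits 5105.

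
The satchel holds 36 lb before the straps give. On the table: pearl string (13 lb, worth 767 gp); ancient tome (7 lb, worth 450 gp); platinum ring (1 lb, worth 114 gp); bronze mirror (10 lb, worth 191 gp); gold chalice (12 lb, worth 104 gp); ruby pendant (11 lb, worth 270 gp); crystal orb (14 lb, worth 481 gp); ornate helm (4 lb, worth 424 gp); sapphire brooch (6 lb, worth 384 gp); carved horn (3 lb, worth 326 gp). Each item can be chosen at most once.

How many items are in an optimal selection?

The maximum value within 36 lb is 2465.
pearl string + ancient tome + platinum ring + ornate helm + sapphire brooch + carved horn hits 2465 at 34 lb.
Every optimal selection uses 6 items.

6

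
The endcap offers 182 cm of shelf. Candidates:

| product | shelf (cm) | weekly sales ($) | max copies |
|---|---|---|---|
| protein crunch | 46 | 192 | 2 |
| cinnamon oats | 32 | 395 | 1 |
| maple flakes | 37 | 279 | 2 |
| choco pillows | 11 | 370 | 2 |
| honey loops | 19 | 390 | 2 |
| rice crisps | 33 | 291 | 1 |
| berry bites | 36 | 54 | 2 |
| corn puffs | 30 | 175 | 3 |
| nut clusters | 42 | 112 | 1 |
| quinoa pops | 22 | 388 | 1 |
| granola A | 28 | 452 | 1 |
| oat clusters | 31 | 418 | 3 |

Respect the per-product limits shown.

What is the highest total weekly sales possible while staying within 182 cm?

The ratio heuristic lands on 2×choco pillows + 2×honey loops + quinoa pops + granola A + 2×oat clusters (3196) but leaves 10 cm idle.
Dropping quinoa pops frees 22 cm; slotting in oat clusters (31 cm) lifts the total to 3226 at 181 cm.
No other feasible combination exceeds 3226.

3226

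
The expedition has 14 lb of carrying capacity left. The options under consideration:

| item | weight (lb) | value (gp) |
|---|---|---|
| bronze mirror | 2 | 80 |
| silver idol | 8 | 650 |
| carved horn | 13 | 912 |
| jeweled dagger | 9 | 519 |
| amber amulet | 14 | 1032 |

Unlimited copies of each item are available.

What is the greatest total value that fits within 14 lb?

1032

Greedy by ratio would take 3×bronze mirror + silver idol: 14 lb used, total 890.
Dropping 3×bronze mirror and silver idol frees 14 lb; slotting in amber amulet (14 lb) lifts the total to 1032 at 14 lb.
That's the maximum — no swap from here does better than 1032.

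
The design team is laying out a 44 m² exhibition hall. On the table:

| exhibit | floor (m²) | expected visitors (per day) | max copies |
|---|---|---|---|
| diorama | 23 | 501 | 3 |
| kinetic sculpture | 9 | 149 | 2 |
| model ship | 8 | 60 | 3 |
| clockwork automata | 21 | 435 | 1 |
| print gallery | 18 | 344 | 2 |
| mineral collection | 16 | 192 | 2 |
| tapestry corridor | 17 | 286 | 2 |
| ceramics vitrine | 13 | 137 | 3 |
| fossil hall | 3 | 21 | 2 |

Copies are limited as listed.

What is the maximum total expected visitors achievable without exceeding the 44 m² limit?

Density check — diorama 21.78, clockwork automata 20.71, print gallery 19.11, tapestry corridor 16.82 are the best per m².
Taking diorama + clockwork automata: 44 m² used, 936 in expected visitors.
Nothing else within 44 m² beats 936.

936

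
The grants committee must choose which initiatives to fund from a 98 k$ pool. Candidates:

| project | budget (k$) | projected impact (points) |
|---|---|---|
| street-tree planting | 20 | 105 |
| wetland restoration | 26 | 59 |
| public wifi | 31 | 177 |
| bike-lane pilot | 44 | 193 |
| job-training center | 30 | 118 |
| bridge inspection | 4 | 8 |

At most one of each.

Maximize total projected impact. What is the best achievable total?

Street-tree planting + public wifi + bike-lane pilot uses 95 of the 98 k$ and totals 475.
Next best is street-tree planting + bike-lane pilot + job-training center + bridge inspection at 424 (98 k$) — short by 51.

475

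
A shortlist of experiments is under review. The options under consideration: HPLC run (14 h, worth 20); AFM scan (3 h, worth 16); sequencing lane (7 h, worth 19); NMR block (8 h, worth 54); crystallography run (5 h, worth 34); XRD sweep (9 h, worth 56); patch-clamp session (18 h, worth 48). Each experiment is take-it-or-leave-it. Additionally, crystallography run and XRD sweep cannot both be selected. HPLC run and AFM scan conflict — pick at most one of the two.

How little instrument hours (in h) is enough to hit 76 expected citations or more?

Need the lightest bundle worth ≥ 76.
NMR block + crystallography run: 88 expected citations at 13 h.
Below 13 h the best achievable stays under 76.

13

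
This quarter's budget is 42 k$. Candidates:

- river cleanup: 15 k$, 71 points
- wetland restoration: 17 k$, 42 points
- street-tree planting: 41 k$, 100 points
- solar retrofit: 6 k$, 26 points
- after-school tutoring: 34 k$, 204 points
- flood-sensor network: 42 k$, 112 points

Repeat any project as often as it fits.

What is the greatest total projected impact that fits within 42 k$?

Taking solar retrofit + after-school tutoring: 40 k$ used, 230 in projected impact.
The spare 2 k$ is too small for any remaining project, and no exchange beats 230.

230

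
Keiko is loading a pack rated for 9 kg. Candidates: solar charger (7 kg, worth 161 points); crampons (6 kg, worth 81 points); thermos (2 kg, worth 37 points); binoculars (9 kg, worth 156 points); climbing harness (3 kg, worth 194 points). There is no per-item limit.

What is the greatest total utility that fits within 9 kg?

582

Density check — climbing harness 64.67, solar charger 23.00, thermos 18.50, binoculars 17.33 are the best per kg.
The ratio ordering already packs tightly: 3×climbing harness, 9 kg, 582.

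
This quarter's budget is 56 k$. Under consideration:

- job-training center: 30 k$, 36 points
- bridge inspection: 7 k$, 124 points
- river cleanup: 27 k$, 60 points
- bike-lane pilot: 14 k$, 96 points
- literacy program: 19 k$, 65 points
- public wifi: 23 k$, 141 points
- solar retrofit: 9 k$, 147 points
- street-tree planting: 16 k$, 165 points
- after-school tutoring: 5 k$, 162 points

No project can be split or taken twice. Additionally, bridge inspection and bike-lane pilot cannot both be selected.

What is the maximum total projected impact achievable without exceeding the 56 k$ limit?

663

Bridge inspection + literacy program + solar retrofit + street-tree planting + after-school tutoring uses 56 of the 56 k$ and totals 663.
Nothing else feasible within 56 k$ beats 663.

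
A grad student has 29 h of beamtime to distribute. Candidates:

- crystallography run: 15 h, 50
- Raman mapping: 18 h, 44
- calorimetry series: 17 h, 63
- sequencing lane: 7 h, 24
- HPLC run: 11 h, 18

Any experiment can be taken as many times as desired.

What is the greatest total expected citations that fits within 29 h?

98

By expected citations per h: calorimetry series 3.71, sequencing lane 3.43, crystallography run 3.33 lead.
The ratio heuristic lands on calorimetry series + sequencing lane (87) but leaves 5 h idle.
Replace calorimetry series with crystallography run + sequencing lane: the trade gains 11 net, giving 98 at 29 h.
That's the maximum — no swap from here does better than 98.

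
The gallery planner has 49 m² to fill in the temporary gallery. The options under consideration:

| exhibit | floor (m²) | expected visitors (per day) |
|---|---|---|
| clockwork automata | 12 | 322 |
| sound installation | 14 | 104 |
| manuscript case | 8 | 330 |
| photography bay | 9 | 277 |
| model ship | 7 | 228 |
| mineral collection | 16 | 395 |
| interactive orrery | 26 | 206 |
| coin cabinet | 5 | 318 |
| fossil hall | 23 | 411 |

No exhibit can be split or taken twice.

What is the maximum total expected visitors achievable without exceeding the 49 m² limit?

The ratio heuristic lands on clockwork automata + manuscript case + photography bay + model ship + coin cabinet (1475) but leaves 8 m² idle.
Dropping photography bay frees 9 m²; slotting in mineral collection (16 m²) lifts the total to 1593 at 48 m².
No other feasible combination exceeds 1593.

1593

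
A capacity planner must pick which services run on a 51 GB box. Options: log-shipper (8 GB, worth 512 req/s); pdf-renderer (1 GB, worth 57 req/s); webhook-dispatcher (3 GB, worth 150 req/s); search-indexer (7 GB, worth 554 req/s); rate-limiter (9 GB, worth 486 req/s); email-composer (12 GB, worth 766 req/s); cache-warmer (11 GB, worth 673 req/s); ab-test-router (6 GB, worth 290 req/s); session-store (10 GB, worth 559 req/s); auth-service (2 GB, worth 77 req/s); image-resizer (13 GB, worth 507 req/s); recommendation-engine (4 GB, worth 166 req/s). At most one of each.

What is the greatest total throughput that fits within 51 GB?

A density-first pass picks log-shipper + pdf-renderer + search-indexer + email-composer + cache-warmer + session-store + auth-service — 3198 at 51 GB.
Replace pdf-renderer and auth-service with webhook-dispatcher: the trade gains 16 net, giving 3214 at 51 GB.
That's the maximum — no swap from here does better than 3214.

3214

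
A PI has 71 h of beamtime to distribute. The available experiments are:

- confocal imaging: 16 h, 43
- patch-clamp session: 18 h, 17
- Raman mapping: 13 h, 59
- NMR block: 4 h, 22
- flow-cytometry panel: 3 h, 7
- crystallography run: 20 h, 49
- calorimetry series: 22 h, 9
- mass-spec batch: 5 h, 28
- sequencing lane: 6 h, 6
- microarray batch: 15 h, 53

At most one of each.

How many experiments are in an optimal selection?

Best achievable expected citations is 233.
confocal imaging + Raman mapping + NMR block + flow-cytometry panel + crystallography run + microarray batch hits 233 at 71 h.
Any selection reaching 233 contains exactly 6 experiments.

6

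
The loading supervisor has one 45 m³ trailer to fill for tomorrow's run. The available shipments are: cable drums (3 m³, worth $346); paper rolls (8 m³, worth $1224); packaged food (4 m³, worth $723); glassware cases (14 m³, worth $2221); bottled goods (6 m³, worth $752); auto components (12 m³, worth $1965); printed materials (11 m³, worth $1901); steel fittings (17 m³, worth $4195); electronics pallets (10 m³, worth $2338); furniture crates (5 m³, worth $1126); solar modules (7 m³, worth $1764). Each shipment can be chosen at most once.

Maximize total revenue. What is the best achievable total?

10198

By revenue per m³: solar modules 252.00, steel fittings 246.76, electronics pallets 233.80, furniture crates 225.20 lead.
The ratio heuristic lands on packaged food + steel fittings + electronics pallets + furniture crates + solar modules (10146) but leaves 2 m³ idle.
Dropping packaged food and furniture crates frees 9 m³; slotting in printed materials (11 m³) lifts the total to 10198 at 45 m³.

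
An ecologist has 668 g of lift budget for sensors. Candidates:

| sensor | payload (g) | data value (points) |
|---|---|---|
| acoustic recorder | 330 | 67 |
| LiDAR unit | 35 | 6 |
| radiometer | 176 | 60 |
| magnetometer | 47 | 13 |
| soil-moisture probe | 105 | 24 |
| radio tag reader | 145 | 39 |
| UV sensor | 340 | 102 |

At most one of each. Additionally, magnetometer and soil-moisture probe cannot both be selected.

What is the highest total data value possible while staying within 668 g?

By data value per g: radiometer 0.34, UV sensor 0.30, magnetometer 0.28 lead.
Best packing: radiometer + radio tag reader + UV sensor — 661 g, 201 total.
Nothing else feasible within 668 g beats 201.

201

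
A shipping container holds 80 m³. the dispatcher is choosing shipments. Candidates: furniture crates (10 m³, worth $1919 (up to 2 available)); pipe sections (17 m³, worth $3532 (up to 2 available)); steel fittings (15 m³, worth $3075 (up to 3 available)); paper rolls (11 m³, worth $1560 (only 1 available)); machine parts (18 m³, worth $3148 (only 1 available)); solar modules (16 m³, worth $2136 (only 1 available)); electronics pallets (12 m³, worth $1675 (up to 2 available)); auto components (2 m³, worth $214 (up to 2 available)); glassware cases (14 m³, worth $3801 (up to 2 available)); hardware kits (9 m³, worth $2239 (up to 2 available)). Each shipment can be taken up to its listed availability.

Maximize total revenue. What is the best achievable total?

19144

By revenue per m³: glassware cases 271.50, hardware kits 248.78, pipe sections 207.76 lead.
2×pipe sections + 2×glassware cases + 2×hardware kits uses 80 of the 80 m³ and totals 19144.
Every other selection either busts 80 m³ or exceeds an availability limit or fails to beat 19144.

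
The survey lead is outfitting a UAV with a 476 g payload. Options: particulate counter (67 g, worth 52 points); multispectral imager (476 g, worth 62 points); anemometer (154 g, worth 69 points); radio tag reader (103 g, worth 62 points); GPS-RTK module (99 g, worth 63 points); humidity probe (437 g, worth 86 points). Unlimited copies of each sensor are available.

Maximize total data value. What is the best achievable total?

364

Best packing: 7×particulate counter — 469 g, 364 total.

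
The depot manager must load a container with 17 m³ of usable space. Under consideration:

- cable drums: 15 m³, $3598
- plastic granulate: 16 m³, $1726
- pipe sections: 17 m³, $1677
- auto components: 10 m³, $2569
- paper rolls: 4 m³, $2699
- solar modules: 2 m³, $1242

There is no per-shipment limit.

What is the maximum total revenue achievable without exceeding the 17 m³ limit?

10796

Taking 4×paper rolls: 16 m³ used, 10796 in revenue.
That's the maximum — no swap from here does better than 10796.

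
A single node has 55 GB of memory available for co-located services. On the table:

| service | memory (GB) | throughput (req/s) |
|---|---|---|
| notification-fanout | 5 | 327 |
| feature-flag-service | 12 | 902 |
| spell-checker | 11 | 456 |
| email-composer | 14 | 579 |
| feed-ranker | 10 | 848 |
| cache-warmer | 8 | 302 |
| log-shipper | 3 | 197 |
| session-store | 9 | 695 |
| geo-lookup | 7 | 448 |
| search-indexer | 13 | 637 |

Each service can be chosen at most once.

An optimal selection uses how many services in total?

6

The maximum throughput within 55 GB is 3727.
One optimal bundle: feature-flag-service + feed-ranker + log-shipper + session-store + geo-lookup + search-indexer (54 GB).
Any selection reaching 3727 contains exactly 6 services.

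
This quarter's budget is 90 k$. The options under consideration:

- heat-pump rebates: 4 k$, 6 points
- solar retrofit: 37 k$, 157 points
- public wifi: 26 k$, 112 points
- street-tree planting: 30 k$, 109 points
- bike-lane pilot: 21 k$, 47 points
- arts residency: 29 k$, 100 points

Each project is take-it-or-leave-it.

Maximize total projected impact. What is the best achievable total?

327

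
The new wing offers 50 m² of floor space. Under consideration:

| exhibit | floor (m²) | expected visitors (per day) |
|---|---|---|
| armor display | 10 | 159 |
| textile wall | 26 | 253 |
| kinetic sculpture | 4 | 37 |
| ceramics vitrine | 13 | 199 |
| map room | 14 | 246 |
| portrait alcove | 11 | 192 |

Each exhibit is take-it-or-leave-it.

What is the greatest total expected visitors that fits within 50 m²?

796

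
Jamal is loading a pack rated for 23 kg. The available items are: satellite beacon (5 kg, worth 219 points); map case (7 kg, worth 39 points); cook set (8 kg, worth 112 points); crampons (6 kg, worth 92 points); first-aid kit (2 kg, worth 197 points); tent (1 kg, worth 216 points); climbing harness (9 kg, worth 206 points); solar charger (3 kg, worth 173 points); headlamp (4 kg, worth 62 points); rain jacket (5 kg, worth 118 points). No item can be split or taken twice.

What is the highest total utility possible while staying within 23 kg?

1015

Taking the top-ratio items first gives satellite beacon + first-aid kit + tent + solar charger + headlamp + rain jacket for 985 (20 kg).
Replace headlamp with crampons: the trade gains 30 net, giving 1015 at 22 kg.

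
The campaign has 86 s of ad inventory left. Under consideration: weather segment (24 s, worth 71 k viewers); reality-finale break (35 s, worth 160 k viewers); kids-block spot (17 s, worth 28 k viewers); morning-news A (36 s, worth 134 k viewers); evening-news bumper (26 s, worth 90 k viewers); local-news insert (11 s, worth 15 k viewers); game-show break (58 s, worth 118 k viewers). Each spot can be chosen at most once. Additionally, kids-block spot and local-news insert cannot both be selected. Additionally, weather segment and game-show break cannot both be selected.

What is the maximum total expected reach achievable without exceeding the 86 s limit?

Filling by ratio: reality-finale break + morning-news A + local-news insert for 309, with 4 s left unused.
Dropping morning-news A and local-news insert frees 47 s; slotting in weather segment + evening-news bumper (50 s) lifts the total to 321 at 85 s.
Next best is reality-finale break + morning-news A + local-news insert at 309 (82 s) — short by 12.

321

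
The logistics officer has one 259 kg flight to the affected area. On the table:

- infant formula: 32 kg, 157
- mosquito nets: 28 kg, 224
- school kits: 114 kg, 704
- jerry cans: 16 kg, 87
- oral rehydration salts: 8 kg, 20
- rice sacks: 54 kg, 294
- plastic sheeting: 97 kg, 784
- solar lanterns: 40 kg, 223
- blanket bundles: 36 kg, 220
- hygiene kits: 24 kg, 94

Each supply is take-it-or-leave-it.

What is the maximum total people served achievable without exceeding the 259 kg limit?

Ranking by ratio (people served/kg): plastic sheeting 8.08, mosquito nets 8.00, school kits 6.18.
Taking mosquito nets + school kits + jerry cans + plastic sheeting: 255 kg used, 1799 in people served.
The closest alternative, mosquito nets + rice sacks + plastic sheeting + solar lanterns + blanket bundles, reaches only 1745.

1799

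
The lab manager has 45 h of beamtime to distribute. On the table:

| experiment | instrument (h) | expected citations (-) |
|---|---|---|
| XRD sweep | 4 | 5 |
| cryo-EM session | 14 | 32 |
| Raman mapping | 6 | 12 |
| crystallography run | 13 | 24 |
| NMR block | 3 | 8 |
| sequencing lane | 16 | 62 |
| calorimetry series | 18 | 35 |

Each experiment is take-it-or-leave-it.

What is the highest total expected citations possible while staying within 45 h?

119

By expected citations per h: sequencing lane 3.88, NMR block 2.67, cryo-EM session 2.29, Raman mapping 2.00 lead.
The ratio ordering already packs tightly: XRD sweep + cryo-EM session + Raman mapping + NMR block + sequencing lane, 43 h, 119.
No other feasible combination exceeds 119.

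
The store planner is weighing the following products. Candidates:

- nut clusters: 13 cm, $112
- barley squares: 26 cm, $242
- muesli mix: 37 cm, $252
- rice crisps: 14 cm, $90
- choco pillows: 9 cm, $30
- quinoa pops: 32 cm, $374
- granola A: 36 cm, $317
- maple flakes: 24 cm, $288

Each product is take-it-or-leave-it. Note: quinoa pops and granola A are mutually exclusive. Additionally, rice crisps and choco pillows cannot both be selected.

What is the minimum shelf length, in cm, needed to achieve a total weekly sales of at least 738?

Minimise cm subject to total weekly sales ≥ 738.
nut clusters + quinoa pops + maple flakes: 774 weekly sales at 69 cm.
Any bundle with less than 69 cm falls short of 738.

69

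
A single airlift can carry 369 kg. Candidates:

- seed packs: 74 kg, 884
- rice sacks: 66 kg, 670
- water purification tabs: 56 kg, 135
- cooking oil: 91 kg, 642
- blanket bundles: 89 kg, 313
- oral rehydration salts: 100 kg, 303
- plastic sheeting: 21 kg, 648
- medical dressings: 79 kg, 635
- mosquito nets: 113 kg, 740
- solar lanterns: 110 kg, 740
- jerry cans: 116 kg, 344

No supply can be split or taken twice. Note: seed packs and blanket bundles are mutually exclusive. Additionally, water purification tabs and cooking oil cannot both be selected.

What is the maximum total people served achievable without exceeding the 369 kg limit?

A density-first pass picks seed packs + rice sacks + cooking oil + plastic sheeting + medical dressings — 3479 at 331 kg.
The 79 kg tied up in medical dressings is better spent on mosquito nets — total rises to 3584 (365 kg).

3584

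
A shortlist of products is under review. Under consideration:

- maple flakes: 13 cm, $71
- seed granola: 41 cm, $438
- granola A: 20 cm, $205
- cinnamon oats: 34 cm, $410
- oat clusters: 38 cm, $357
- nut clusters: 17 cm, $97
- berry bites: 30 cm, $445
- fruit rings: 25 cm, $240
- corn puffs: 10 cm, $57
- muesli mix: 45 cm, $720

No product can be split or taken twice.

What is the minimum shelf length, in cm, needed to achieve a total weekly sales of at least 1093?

75

Look for the lowest-shelf combination reaching 1093.
berry bites + muesli mix: 1165 weekly sales at 75 cm.
Below 75 cm the best achievable stays under 1093.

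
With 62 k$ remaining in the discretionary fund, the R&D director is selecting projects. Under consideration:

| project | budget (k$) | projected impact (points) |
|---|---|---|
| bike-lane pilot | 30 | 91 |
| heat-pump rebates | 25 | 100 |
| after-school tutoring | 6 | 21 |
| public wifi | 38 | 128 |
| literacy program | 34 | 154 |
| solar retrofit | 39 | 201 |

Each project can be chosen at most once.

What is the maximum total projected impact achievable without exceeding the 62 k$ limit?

Ranking by ratio (projected impact/k$): solar retrofit 5.15, literacy program 4.53, heat-pump rebates 4.00, after-school tutoring 3.50.
Greedy by ratio would take after-school tutoring + solar retrofit: 45 k$ used, total 222.
Replace after-school tutoring and solar retrofit with heat-pump rebates + literacy program: the trade gains 32 net, giving 254 at 59 k$.

254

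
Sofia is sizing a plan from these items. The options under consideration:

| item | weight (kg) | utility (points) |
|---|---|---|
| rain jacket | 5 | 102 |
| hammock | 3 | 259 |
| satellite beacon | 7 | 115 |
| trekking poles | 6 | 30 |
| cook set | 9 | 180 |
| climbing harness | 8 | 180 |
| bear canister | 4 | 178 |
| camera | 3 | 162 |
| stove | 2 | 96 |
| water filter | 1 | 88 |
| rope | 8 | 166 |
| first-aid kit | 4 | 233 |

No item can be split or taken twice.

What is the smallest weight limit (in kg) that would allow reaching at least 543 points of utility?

8

Minimise kg subject to total utility ≥ 543.
Taking hammock + water filter + first-aid kit gives 580 (≥ 543) for 8 kg.
Any bundle with less than 8 kg falls short of 543.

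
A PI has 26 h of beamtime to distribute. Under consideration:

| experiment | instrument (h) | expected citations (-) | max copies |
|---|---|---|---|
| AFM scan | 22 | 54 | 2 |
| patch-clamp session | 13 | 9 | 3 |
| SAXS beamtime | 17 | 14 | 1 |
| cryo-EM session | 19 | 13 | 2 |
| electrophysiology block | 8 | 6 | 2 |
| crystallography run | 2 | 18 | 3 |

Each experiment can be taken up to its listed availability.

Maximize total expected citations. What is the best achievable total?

90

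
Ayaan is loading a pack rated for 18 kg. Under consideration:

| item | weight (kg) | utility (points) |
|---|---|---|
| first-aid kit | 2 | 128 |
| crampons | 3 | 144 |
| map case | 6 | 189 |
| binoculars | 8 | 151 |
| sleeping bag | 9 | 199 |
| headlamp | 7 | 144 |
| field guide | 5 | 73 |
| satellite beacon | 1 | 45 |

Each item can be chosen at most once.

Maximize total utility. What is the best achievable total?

Filling by ratio: first-aid kit + crampons + map case + field guide + satellite beacon for 579, with 1 kg left unused.
Replace field guide and satellite beacon with headlamp: the trade gains 26 net, giving 605 at 18 kg.
Every other selection either busts 18 kg or fails to beat 605.

605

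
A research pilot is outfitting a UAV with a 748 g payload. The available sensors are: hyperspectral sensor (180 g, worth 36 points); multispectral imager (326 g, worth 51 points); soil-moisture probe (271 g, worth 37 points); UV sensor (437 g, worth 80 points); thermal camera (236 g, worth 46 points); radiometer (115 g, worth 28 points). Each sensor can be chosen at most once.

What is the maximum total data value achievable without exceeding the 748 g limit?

144

A density-first pass picks hyperspectral sensor + thermal camera + radiometer — 110 at 531 g.
Dropping thermal camera frees 236 g; slotting in UV sensor (437 g) lifts the total to 144 at 732 g.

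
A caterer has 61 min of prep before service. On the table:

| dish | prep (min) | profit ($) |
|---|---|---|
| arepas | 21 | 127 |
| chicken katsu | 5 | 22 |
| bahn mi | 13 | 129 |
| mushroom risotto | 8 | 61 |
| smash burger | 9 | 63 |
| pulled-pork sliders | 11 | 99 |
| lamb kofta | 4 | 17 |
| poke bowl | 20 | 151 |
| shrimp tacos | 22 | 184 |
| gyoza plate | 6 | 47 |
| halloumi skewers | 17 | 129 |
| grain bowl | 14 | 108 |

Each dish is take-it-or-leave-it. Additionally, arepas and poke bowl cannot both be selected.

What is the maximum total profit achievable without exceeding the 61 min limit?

Filling by ratio: bahn mi + mushroom risotto + pulled-pork sliders + shrimp tacos + gyoza plate for 520, with 1 min left unused.
Replace mushroom risotto with smash burger: the trade gains 2 net, giving 522 at 61 min.

522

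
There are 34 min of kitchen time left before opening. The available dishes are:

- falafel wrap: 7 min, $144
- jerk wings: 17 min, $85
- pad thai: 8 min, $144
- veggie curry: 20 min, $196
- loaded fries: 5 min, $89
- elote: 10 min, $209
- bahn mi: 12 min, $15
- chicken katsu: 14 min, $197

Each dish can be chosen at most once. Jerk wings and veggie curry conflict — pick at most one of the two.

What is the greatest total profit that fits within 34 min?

586

Falafel wrap + pad thai + loaded fries + elote uses 30 of the 34 min and totals 586.
Runner-up falafel wrap + pad thai + loaded fries + chicken katsu tops out at 574.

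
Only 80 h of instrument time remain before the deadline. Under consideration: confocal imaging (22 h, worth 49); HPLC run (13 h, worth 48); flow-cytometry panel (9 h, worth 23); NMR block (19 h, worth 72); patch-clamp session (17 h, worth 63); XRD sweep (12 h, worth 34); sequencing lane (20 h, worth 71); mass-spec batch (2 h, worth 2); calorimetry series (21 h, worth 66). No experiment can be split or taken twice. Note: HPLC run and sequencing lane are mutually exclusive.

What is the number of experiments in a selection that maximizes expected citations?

5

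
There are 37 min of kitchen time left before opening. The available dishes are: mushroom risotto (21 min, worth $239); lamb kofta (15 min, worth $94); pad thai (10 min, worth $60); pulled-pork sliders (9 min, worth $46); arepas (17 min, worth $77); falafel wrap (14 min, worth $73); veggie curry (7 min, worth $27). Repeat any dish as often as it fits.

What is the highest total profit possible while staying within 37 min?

Density check — mushroom risotto 11.38, lamb kofta 6.27, pad thai 6.00, falafel wrap 5.21 are the best per min.
The ratio ordering already packs tightly: mushroom risotto + lamb kofta, 36 min, 333.
Nothing else within 37 min beats 333.

333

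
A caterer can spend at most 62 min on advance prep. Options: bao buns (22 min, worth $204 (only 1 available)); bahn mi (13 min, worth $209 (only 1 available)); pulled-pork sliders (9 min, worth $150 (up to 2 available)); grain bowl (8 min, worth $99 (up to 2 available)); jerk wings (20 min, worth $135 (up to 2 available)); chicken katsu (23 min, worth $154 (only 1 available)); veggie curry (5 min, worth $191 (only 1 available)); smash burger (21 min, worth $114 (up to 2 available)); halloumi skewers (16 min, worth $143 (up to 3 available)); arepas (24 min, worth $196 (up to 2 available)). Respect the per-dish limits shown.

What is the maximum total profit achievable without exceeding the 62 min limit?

By profit per min: veggie curry 38.20, pulled-pork sliders 16.67, bahn mi 16.08 lead.
The ratio heuristic lands on bahn mi + 2×pulled-pork sliders + 2×grain bowl + veggie curry (898) but leaves 10 min idle.
Dropping grain bowl frees 8 min; slotting in halloumi skewers (16 min) lifts the total to 942 at 60 min.

942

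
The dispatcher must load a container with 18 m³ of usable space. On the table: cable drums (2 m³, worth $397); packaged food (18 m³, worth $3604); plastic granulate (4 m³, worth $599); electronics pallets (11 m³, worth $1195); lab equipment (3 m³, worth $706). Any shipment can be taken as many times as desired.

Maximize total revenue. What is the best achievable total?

6×lab equipment uses 18 of the 18 m³ and totals 4236.
That's the maximum — no swap from here does better than 4236.

4236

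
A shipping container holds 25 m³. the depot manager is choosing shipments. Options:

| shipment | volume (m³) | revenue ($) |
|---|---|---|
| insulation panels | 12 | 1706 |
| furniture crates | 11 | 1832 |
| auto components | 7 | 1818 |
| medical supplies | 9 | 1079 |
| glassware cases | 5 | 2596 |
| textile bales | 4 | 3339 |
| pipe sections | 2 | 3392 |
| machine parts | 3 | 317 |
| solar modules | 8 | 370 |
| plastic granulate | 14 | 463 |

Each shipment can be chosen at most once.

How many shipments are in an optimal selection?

5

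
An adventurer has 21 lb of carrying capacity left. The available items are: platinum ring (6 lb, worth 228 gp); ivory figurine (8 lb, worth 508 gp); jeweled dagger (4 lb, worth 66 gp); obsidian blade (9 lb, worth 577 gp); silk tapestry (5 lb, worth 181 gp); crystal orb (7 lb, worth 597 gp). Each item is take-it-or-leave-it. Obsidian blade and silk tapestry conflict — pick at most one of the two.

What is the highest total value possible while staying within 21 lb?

1333

Platinum ring + ivory figurine + crystal orb uses 21 of the 21 lb and totals 1333.
Every other selection either busts 21 lb or breaks a pairing rule or fails to beat 1333.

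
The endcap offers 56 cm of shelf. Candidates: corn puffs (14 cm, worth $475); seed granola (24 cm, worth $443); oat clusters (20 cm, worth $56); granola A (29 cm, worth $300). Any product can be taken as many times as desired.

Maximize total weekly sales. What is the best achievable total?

4×corn puffs uses 56 of the 56 cm and totals 1900.
Nothing else within 56 cm beats 1900.

1900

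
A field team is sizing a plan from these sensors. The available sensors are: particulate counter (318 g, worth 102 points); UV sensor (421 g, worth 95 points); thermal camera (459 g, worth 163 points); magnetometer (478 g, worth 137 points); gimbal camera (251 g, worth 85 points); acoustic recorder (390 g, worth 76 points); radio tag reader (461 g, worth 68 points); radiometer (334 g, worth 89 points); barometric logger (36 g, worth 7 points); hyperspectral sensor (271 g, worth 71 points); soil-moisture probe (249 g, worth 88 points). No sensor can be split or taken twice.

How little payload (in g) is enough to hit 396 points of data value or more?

1230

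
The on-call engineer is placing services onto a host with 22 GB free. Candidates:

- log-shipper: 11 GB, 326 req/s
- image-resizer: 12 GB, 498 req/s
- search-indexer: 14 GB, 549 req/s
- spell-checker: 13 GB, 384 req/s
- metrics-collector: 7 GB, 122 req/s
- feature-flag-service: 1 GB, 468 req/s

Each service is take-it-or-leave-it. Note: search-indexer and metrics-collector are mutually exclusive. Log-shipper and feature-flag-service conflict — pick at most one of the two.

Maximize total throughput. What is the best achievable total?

1088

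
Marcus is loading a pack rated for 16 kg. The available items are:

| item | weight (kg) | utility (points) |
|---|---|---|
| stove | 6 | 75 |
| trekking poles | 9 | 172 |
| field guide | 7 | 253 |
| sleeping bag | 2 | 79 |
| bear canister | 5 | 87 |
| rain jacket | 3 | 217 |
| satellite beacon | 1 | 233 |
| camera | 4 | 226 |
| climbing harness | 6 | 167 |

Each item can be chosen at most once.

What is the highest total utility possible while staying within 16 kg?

929

A density-first pass picks sleeping bag + rain jacket + satellite beacon + camera + climbing harness — 922 at 16 kg.
Dropping sleeping bag and climbing harness frees 8 kg; slotting in field guide (7 kg) lifts the total to 929 at 15 kg.
The closest alternative, sleeping bag + rain jacket + satellite beacon + camera + climbing harness, reaches only 922.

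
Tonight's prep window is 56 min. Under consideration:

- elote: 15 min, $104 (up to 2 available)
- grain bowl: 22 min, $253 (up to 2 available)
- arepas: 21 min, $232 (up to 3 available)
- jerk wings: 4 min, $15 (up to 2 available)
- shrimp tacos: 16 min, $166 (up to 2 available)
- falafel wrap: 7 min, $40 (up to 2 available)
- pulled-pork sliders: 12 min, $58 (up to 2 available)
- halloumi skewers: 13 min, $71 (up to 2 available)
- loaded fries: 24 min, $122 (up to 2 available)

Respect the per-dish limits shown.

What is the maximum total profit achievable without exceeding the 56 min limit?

Ranking by ratio (profit/min): grain bowl 11.50, arepas 11.05, shrimp tacos 10.38.
A density-first pass picks 2×grain bowl + jerk wings + falafel wrap — 561 at 55 min.
Dropping grain bowl and jerk wings and falafel wrap frees 33 min; slotting in 2×shrimp tacos (32 min) lifts the total to 585 at 54 min.
Every other selection either busts 56 min or exceeds an availability limit or fails to beat 585.

585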